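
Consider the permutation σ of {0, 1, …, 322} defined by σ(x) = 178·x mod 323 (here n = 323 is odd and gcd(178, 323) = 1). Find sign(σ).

+1

Trace 254: π^k(254) = [254, 315, 191, 83, 239, 229, 64] for k=0..6.
Decompose π into cycles: lengths [24, 24, 24, 24, 24, 24, 24, 24, 24, 24, 24, 24, 8, 8, 3, 3, 3, 3, 3, 3, 1] (21 cycles, including the fixed point 0).
21 cycles on 323: each ℓ→(−1)^(ℓ−1), product (−1)^302 = +1.
Via Zolotarev, sign(π_{178}) = (178|323) = +1.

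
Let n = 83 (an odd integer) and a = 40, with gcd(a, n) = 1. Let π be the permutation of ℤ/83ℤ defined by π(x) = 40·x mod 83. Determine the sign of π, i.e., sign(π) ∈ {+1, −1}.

+1

Start at x=10: 10 → 68 → 64 → 70 → 61 → 33 → 75 → … (one orbit).
π_40 has 3 disjoint cycles with lengths [41, 41, 1] on {0,…,82}.
3 cycles on 83: each ℓ→(−1)^(ℓ−1), product (−1)^80 = +1.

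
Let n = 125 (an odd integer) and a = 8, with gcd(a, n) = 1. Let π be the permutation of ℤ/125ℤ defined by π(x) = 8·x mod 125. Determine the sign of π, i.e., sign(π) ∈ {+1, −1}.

Trace 61: π^k(61) = [61, 113, 29, 107, 106, 98, 34] for k=0..6.
Cycle type of π: 100 + 20 + 4 + 1; total 4 cycles.
sign(π) = (−1)^{n − #cycles} = (−1)^{125−4} = (−1)^121 = -1.
Via Zolotarev, sign(π_{8}) = (8|125) = -1.

-1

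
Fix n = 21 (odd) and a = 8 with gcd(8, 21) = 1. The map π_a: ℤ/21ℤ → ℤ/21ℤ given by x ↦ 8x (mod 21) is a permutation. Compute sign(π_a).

-1

Trace 8: π^k(8) = [8, 1] for k=0..1.
The orbit structure of x ↦ 8x mod 21: 14 orbits of sizes [2, 2, 2, 2, 2, 2, 2, 1, 1, 1, 1, 1, 1, 1].
sign(π) = (−1)^{n − #cycles} = (−1)^{21−14} = (−1)^7 = -1.
The Jacobi symbol (8|21) = -1 (Zolotarev) agrees.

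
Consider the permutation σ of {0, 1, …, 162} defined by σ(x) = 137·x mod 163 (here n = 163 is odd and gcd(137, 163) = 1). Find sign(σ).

-1

Orbit of 159 under x↦137x: [159, 104, 67, 51, 141, 83, 124]… (length divides ord_163(137)).
Decompose π into cycles: lengths [162, 1] (2 cycles, including the fixed point 0).
n − c = 163 − 2 = 161; sign = (−1)^161 = -1.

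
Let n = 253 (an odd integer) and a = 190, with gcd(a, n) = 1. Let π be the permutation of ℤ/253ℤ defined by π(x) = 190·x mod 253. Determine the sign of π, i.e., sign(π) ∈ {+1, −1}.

+1

Trace 225: π^k(225) = [225, 246, 188, 47, 75, 82, 147] for k=0..6.
9 cycles of lengths [55, 55, 55, 55, 11, 11, 5, 5, 1].
With 9 cycles on 253 points, sign = (−1)^{253−9} = +1.
Via Zolotarev, sign(π_{190}) = (190|253) = +1.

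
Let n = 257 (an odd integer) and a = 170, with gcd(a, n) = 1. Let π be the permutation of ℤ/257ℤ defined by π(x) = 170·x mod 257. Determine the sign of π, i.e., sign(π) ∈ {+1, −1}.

Start at x=249: 249 → 182 → 100 → 38 → 35 → 39 → 205 → … (one orbit).
Cycle type of π: 256 + 1; total 2 cycles.
Σ(ℓ_i−1) = 257−2 = 255; sign = (−1)^255 = -1.

-1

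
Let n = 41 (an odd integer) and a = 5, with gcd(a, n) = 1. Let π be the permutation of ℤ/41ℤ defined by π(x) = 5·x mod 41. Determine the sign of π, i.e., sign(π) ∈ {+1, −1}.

Orbit of 8 under x↦5x: [8, 40, 36, 16, 39, 31, 32]… (length divides ord_41(5)).
3 cycles of lengths [20, 20, 1].
sign(π) = (−1)^{n − #cycles} = (−1)^{41−3} = (−1)^38 = +1.

+1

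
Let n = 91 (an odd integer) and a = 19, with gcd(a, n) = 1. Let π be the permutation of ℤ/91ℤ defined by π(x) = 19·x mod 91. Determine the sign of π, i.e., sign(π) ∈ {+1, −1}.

+1

Start at x=88: 88 → 34 → 9 → 80 → 64 → 33 → 81 → … (one orbit).
The orbit structure of x ↦ 19x mod 91: 9 orbits of sizes [12, 12, 12, 12, 12, 12, 12, 6, 1].
With 9 cycles on 91 points, sign = (−1)^{91−9} = +1.
(19|91)_J = +1 (Zolotarev's lemma cross-check).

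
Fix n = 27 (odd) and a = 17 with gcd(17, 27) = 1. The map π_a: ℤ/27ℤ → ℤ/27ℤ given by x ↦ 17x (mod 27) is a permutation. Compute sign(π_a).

Start at x=26: 26 → 10 → 8 → 1 → 17 → 19 → 26 (one orbit).
Cycle lengths of π_17 on ℤ/27ℤ: [6, 6, 6, 2, 2, 2, 2, 1]; 8 cycles in total.
27 − 8 = 19 transpositions; sign(π) = (−1)^19 = -1.
(17|27)_J = -1 (Zolotarev's lemma cross-check).

-1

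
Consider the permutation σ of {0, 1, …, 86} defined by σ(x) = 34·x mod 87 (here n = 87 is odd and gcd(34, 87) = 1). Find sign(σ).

+1

Trace 34: π^k(34) = [34, 25, 67, 16, 22, 52, 28] for k=0..6.
9 cycles of lengths [14, 14, 14, 14, 14, 14, 1, 1, 1].
n − c = 87 − 9 = 78; sign = (−1)^78 = +1.
The Jacobi symbol (34|87) = +1 (Zolotarev) agrees.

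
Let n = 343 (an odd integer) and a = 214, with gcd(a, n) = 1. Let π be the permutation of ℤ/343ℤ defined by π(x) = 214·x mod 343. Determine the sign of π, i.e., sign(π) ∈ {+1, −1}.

Trace 214: π^k(214) = [214, 177, 148, 116, 128, 295, 18] for k=0..6.
π_214 has 31 disjoint cycles with lengths [21, 21, 21, 21, 21, 21, 21, 21, 21, 21, 21, 21, 21, 21, 3, 3, 3, 3, 3, 3, 3, 3, 3, 3, 3, 3, 3, 3, 3, 3, 1] on {0,…,342}.
Σ(ℓ_i−1) = 343−31 = 312; sign = (−1)^312 = +1.
Via Zolotarev, sign(π_{214}) = (214|343) = +1.

+1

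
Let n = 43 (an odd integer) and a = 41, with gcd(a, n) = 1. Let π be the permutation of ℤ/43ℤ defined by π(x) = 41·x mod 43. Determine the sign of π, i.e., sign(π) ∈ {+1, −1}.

+1

Start at x=16: 16 → 11 → 21 → 1 → 41 → 4 → 35 → 16 (one orbit).
Cycle lengths of π_41 on ℤ/43ℤ: [7, 7, 7, 7, 7, 7, 1]; 7 cycles in total.
43 − 7 = 36 transpositions; sign(π) = (−1)^36 = +1.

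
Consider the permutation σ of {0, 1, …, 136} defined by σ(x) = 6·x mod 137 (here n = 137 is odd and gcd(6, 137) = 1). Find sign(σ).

-1

Orbit of 102 under x↦6x: [102, 64, 110, 112, 124, 59, 80]… (length divides ord_137(6)).
The orbit structure of x ↦ 6x mod 137: 2 orbits of sizes [136, 1].
137 − 2 = 135 transpositions; sign(π) = (−1)^135 = -1.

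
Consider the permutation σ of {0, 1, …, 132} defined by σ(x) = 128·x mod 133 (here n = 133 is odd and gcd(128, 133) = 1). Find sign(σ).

-1

Trace 123: π^k(123) = [123, 50, 16, 53, 1, 128, 25] for k=0..6.
Cycle type of π: 18×7 + 3×2 + 1; total 10 cycles.
n − c = 133 − 10 = 123; sign = (−1)^123 = -1.
Check: (128/133) = -1 by Zolotarev.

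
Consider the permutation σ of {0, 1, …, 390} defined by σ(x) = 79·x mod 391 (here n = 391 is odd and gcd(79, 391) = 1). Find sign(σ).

Orbit of 325 under x↦79x: [325, 260, 208, 10, 8, 241, 271]… (length divides ord_391(79)).
π_79 has 5 disjoint cycles with lengths [176, 176, 22, 16, 1] on {0,…,390}.
sign(π) = (−1)^{n − #cycles} = (−1)^{391−5} = (−1)^386 = +1.

+1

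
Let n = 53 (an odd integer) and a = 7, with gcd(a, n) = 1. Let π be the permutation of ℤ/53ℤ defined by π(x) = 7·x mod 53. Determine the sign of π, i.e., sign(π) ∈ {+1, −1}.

+1

Start at x=6: 6 → 42 → 29 → 44 → 43 → 36 → 40 → … (one orbit).
Cycle type of π: 26×2 + 1; total 3 cycles.
sign(π) = (−1)^{n − #cycles} = (−1)^{53−3} = (−1)^50 = +1.
The Jacobi symbol (7|53) = +1 (Zolotarev) agrees.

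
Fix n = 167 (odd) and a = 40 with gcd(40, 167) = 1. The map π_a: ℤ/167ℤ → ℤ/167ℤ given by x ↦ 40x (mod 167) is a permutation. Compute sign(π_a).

Trace 60: π^k(60) = [60, 62, 142, 2, 80, 27, 78] for k=0..6.
The orbit structure of x ↦ 40x mod 167: 2 orbits of sizes [166, 1].
n − c = 167 − 2 = 165; sign = (−1)^165 = -1.

-1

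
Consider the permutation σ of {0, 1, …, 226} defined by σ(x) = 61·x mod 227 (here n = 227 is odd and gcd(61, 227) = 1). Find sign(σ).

-1

Start at x=73: 73 → 140 → 141 → 202 → 64 → 45 → 21 → … (one orbit).
2 cycles of lengths [226, 1].
n − c = 227 − 2 = 225; sign = (−1)^225 = -1.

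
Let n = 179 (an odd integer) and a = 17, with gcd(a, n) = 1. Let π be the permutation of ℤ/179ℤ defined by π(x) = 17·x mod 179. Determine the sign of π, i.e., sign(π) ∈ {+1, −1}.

Start at x=64: 64 → 14 → 59 → 108 → 46 → 66 → 48 → … (one orbit).
Cycle lengths of π_17 on ℤ/179ℤ: [89, 89, 1]; 3 cycles in total.
n − c = 179 − 3 = 176; sign = (−1)^176 = +1.

+1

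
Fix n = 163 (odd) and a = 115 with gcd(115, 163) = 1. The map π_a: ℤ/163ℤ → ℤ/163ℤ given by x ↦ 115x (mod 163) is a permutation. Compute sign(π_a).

Start at x=77: 77 → 53 → 64 → 25 → 104 → 61 → 6 → … (one orbit).
The orbit structure of x ↦ 115x mod 163: 7 orbits of sizes [27, 27, 27, 27, 27, 27, 1].
n − c = 163 − 7 = 156; sign = (−1)^156 = +1.

+1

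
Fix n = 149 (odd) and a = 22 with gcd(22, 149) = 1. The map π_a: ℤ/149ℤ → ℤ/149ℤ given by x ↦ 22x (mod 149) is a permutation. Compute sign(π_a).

Start at x=112: 112 → 80 → 121 → 129 → 7 → 5 → 110 → … (one orbit).
Cycle type of π: 74×2 + 1; total 3 cycles.
149 − 3 = 146 transpositions; sign(π) = (−1)^146 = +1.
The Jacobi symbol (22|149) = +1 (Zolotarev) agrees.

+1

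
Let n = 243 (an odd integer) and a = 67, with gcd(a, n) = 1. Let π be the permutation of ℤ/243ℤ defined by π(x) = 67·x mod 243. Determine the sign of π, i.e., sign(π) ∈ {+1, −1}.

+1

Orbit of 124 under x↦67x: [124, 46, 166, 187, 136, 121, 88]… (length divides ord_243(67)).
π_67 has 11 disjoint cycles with lengths [81, 81, 27, 27, 9, 9, 3, 3, 1, 1, 1] on {0,…,242}.
sign(π) = (−1)^{n − #cycles} = (−1)^{243−11} = (−1)^232 = +1.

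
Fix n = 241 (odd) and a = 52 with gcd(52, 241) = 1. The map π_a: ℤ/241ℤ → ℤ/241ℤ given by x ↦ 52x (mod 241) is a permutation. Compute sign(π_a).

-1

Orbit of 66 under x↦52x: [66, 58, 124, 182, 65, 6, 71]… (length divides ord_241(52)).
2 cycles of lengths [240, 1].
n − c = 241 − 2 = 239; sign = (−1)^239 = -1.
Check: (52/241) = -1 by Zolotarev.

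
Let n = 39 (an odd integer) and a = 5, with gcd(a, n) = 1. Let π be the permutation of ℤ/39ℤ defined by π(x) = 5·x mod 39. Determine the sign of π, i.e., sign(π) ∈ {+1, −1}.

Trace 1: π^k(1) = [1, 5, 25, 8] for k=0..3.
The orbit structure of x ↦ 5x mod 39: 11 orbits of sizes [4, 4, 4, 4, 4, 4, 4, 4, 4, 2, 1].
39 − 11 = 28 transpositions; sign(π) = (−1)^28 = +1.
The Jacobi symbol (5|39) = +1 (Zolotarev) agrees.

+1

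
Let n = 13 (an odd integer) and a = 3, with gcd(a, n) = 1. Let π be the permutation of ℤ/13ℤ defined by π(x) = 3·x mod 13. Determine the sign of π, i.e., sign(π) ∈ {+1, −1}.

+1

Orbit of 1 under x↦3x: [1, 3, 9]… (length divides ord_13(3)).
π_3 has 5 disjoint cycles with lengths [3, 3, 3, 3, 1] on {0,…,12}.
sign(π) = (−1)^{n − #cycles} = (−1)^{13−5} = (−1)^8 = +1.
The Jacobi symbol (3|13) = +1 (Zolotarev) agrees.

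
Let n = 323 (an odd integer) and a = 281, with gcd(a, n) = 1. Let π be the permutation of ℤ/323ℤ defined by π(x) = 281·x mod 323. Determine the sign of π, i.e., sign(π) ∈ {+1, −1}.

Orbit of 225 under x↦281x: [225, 240, 256, 230, 30, 32, 271]… (length divides ord_323(281)).
Cycle lengths of π_281 on ℤ/323ℤ: [72, 72, 72, 72, 18, 8, 8, 1]; 8 cycles in total.
sign(π) = (−1)^{n − #cycles} = (−1)^{323−8} = (−1)^315 = -1.
Via Zolotarev, sign(π_{281}) = (281|323) = -1.

-1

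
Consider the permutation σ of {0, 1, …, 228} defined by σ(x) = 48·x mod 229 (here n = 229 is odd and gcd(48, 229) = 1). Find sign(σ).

Start at x=19: 19 → 225 → 37 → 173 → 60 → 132 → 153 → … (one orbit).
Decompose π into cycles: lengths [57, 57, 57, 57, 1] (5 cycles, including the fixed point 0).
Σ(ℓ_i−1) = 229−5 = 224; sign = (−1)^224 = +1.
Check: (48/229) = +1 by Zolotarev.

+1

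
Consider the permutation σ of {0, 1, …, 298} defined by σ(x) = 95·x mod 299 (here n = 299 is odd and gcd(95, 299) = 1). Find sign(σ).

+1

Start at x=289: 289 → 246 → 48 → 75 → 248 → 238 → 185 → … (one orbit).
The orbit structure of x ↦ 95x mod 299: 9 orbits of sizes [66, 66, 66, 66, 11, 11, 6, 6, 1].
299 − 9 = 290 transpositions; sign(π) = (−1)^290 = +1.
The Jacobi symbol (95|299) = +1 (Zolotarev) agrees.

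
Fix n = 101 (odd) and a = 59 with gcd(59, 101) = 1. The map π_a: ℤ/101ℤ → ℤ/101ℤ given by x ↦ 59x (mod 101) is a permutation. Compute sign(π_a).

Orbit of 65 under x↦59x: [65, 98, 25, 61, 64, 39, 79]… (length divides ord_101(59)).
π_59 has 2 disjoint cycles with lengths [100, 1] on {0,…,100}.
101 − 2 = 99 transpositions; sign(π) = (−1)^99 = -1.

-1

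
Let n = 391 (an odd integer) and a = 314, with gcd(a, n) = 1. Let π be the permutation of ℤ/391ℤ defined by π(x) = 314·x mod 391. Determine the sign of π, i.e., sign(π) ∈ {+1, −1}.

-1

Start at x=4: 4 → 83 → 256 → 229 → 353 → 189 → 305 → … (one orbit).
The orbit structure of x ↦ 314x mod 391: 8 orbits of sizes [88, 88, 88, 88, 22, 8, 8, 1].
n − c = 391 − 8 = 383; sign = (−1)^383 = -1.
Zolotarev: (314|391) = -1, matching the cycle-count sign.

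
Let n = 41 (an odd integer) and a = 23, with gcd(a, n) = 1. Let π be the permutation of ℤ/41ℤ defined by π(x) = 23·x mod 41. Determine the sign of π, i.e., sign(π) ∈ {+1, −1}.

+1

Trace 31: π^k(31) = [31, 16, 40, 18, 4, 10, 25] for k=0..6.
π_23 has 5 disjoint cycles with lengths [10, 10, 10, 10, 1] on {0,…,40}.
Σ(ℓ_i−1) = 41−5 = 36; sign = (−1)^36 = +1.
The Jacobi symbol (23|41) = +1 (Zolotarev) agrees.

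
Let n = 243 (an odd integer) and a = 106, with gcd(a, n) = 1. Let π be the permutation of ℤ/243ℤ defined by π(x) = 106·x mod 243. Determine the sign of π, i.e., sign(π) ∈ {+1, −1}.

Trace 148: π^k(148) = [148, 136, 79, 112, 208, 178, 157] for k=0..6.
The orbit structure of x ↦ 106x mod 243: 11 orbits of sizes [81, 81, 27, 27, 9, 9, 3, 3, 1, 1, 1].
With 11 cycles on 243 points, sign = (−1)^{243−11} = +1.
Zolotarev: (106|243) = +1, matching the cycle-count sign.

+1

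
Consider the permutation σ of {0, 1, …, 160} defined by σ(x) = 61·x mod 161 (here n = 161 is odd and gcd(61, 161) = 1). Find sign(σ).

+1

Start at x=17: 17 → 71 → 145 → 151 → 34 → 142 → 129 → … (one orbit).
The orbit structure of x ↦ 61x mod 161: 5 orbits of sizes [66, 66, 22, 6, 1].
Σ(ℓ_i−1) = 161−5 = 156; sign = (−1)^156 = +1.
Via Zolotarev, sign(π_{61}) = (61|161) = +1.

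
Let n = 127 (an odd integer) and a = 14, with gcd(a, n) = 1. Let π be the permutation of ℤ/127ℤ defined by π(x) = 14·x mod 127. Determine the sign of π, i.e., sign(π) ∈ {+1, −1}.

Start at x=7: 7 → 98 → 102 → 31 → 53 → 107 → 101 → … (one orbit).
π_14 has 2 disjoint cycles with lengths [126, 1] on {0,…,126}.
sign(π) = (−1)^{n − #cycles} = (−1)^{127−2} = (−1)^125 = -1.

-1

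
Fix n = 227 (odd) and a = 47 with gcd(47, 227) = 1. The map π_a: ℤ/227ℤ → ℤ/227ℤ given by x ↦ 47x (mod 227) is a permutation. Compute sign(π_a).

+1

Start at x=167: 167 → 131 → 28 → 181 → 108 → 82 → 222 → … (one orbit).
Cycle type of π: 113×2 + 1; total 3 cycles.
227 − 3 = 224 transpositions; sign(π) = (−1)^224 = +1.
The Jacobi symbol (47|227) = +1 (Zolotarev) agrees.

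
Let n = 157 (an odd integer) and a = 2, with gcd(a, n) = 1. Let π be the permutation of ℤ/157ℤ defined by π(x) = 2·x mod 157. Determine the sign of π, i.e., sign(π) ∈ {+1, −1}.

Start at x=56: 56 → 112 → 67 → 134 → 111 → 65 → 130 → … (one orbit).
The orbit structure of x ↦ 2x mod 157: 4 orbits of sizes [52, 52, 52, 1].
n − c = 157 − 4 = 153; sign = (−1)^153 = -1.

-1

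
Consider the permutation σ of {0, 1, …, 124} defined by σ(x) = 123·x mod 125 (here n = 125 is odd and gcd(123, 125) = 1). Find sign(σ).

Orbit of 109 under x↦123x: [109, 32, 61, 3, 119, 12, 101]… (length divides ord_125(123)).
Cycle type of π: 100 + 20 + 4 + 1; total 4 cycles.
n − c = 125 − 4 = 121; sign = (−1)^121 = -1.
Via Zolotarev, sign(π_{123}) = (123|125) = -1.

-1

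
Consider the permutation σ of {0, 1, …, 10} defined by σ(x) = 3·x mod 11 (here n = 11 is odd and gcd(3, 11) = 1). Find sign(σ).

+1

Trace 4: π^k(4) = [4, 1, 3, 9, 5] for k=0..4.
Cycle type of π: 5×2 + 1; total 3 cycles.
With 3 cycles on 11 points, sign = (−1)^{11−3} = +1.
The Jacobi symbol (3|11) = +1 (Zolotarev) agrees.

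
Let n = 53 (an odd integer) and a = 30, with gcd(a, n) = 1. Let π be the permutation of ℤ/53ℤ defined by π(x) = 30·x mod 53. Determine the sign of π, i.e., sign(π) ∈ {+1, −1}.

Trace 1: π^k(1) = [1, 30, 52, 23] for k=0..3.
π_30 has 14 disjoint cycles with lengths [4, 4, 4, 4, 4, 4, 4, 4, 4, 4, 4, 4, 4, 1] on {0,…,52}.
With 14 cycles on 53 points, sign = (−1)^{53−14} = -1.
The Jacobi symbol (30|53) = -1 (Zolotarev) agrees.

-1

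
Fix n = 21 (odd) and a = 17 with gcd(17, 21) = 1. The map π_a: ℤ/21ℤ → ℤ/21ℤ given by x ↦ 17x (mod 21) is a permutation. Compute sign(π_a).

+1

Orbit of 4 under x↦17x: [4, 5, 1, 17, 16, 20]… (length divides ord_21(17)).
Cycle lengths of π_17 on ℤ/21ℤ: [6, 6, 6, 2, 1]; 5 cycles in total.
21 − 5 = 16 transpositions; sign(π) = (−1)^16 = +1.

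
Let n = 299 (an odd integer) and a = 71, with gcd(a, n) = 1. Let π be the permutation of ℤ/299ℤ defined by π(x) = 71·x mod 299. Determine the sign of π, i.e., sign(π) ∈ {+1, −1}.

Start at x=164: 164 → 282 → 288 → 116 → 163 → 211 → 31 → … (one orbit).
The orbit structure of x ↦ 71x mod 299: 6 orbits of sizes [132, 132, 12, 11, 11, 1].
6 cycles on 299: each ℓ→(−1)^(ℓ−1), product (−1)^293 = -1.

-1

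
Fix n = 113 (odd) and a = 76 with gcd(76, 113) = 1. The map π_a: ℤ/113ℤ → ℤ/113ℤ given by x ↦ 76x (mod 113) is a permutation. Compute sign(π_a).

-1

Orbit of 33 under x↦76x: [33, 22, 90, 60, 40, 102, 68]… (length divides ord_113(76)).
Cycle lengths of π_76 on ℤ/113ℤ: [112, 1]; 2 cycles in total.
113 − 2 = 111 transpositions; sign(π) = (−1)^111 = -1.
(76|113)_J = -1 (Zolotarev's lemma cross-check).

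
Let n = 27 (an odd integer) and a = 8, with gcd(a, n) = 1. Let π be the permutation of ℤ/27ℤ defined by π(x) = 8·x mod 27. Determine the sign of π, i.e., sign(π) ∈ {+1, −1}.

-1

Trace 19: π^k(19) = [19, 17, 1, 8, 10, 26] for k=0..5.
The orbit structure of x ↦ 8x mod 27: 8 orbits of sizes [6, 6, 6, 2, 2, 2, 2, 1].
With 8 cycles on 27 points, sign = (−1)^{27−8} = -1.
Check: (8/27) = -1 by Zolotarev.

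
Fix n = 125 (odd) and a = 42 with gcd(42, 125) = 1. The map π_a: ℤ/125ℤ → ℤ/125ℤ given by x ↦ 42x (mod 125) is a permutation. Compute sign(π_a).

Orbit of 42 under x↦42x: [42, 14, 88, 71, 107, 119, 123]… (length divides ord_125(42)).
The orbit structure of x ↦ 42x mod 125: 4 orbits of sizes [100, 20, 4, 1].
sign(π) = (−1)^{n − #cycles} = (−1)^{125−4} = (−1)^121 = -1.
Zolotarev: (42|125) = -1, matching the cycle-count sign.

-1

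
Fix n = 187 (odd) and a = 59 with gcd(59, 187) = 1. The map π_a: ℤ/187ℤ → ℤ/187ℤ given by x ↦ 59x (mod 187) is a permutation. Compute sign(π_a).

Start at x=15: 15 → 137 → 42 → 47 → 155 → 169 → 60 → … (one orbit).
9 cycles of lengths [40, 40, 40, 40, 8, 8, 5, 5, 1].
187 − 9 = 178 transpositions; sign(π) = (−1)^178 = +1.

+1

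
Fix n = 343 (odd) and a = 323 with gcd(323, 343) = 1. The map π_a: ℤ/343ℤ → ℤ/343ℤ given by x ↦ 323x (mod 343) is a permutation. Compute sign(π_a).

Start at x=260: 260 → 288 → 71 → 295 → 274 → 8 → 183 → … (one orbit).
19 cycles of lengths [49, 49, 49, 49, 49, 49, 7, 7, 7, 7, 7, 7, 1, 1, 1, 1, 1, 1, 1].
n − c = 343 − 19 = 324; sign = (−1)^324 = +1.

+1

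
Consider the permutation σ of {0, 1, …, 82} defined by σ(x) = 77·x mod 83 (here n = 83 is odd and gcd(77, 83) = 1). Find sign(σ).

Trace 25: π^k(25) = [25, 16, 70, 78, 30, 69, 1] for k=0..6.
Cycle lengths of π_77 on ℤ/83ℤ: [41, 41, 1]; 3 cycles in total.
sign(π) = (−1)^{n − #cycles} = (−1)^{83−3} = (−1)^80 = +1.
The Jacobi symbol (77|83) = +1 (Zolotarev) agrees.

+1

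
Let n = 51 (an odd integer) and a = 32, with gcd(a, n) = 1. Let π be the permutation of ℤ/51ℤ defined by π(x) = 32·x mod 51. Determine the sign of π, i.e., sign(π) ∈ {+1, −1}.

Trace 4: π^k(4) = [4, 26, 16, 2, 13, 8, 1] for k=0..6.
π_32 has 8 disjoint cycles with lengths [8, 8, 8, 8, 8, 8, 2, 1] on {0,…,50}.
With 8 cycles on 51 points, sign = (−1)^{51−8} = -1.

-1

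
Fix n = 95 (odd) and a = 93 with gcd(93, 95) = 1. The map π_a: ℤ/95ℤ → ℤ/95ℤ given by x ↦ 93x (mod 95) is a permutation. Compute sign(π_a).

-1

Start at x=42: 42 → 11 → 73 → 44 → 7 → 81 → 28 → … (one orbit).
6 cycles of lengths [36, 36, 9, 9, 4, 1].
n − c = 95 − 6 = 89; sign = (−1)^89 = -1.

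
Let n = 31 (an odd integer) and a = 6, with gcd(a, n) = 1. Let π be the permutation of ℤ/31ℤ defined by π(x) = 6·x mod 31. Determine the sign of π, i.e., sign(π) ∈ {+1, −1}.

-1

Trace 5: π^k(5) = [5, 30, 25, 26, 1, 6] for k=0..5.
Cycle type of π: 6×5 + 1; total 6 cycles.
With 6 cycles on 31 points, sign = (−1)^{31−6} = -1.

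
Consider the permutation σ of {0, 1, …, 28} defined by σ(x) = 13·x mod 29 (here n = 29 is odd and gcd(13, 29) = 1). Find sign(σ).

Start at x=13: 13 → 24 → 22 → 25 → 6 → 20 → 28 → … (one orbit).
3 cycles of lengths [14, 14, 1].
sign(π) = (−1)^{n − #cycles} = (−1)^{29−3} = (−1)^26 = +1.
Check: (13/29) = +1 by Zolotarev.

+1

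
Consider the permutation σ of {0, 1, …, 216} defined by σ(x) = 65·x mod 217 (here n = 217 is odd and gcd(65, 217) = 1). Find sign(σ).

Orbit of 102 under x↦65x: [102, 120, 205, 88, 78, 79, 144]… (length divides ord_217(65)).
π_65 has 10 disjoint cycles with lengths [30, 30, 30, 30, 30, 30, 30, 3, 3, 1] on {0,…,216}.
sign(π) = (−1)^{n − #cycles} = (−1)^{217−10} = (−1)^207 = -1.
(65|217)_J = -1 (Zolotarev's lemma cross-check).

-1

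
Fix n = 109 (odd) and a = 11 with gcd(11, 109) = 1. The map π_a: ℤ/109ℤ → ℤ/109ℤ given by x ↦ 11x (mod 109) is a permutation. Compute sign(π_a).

Trace 33: π^k(33) = [33, 36, 69, 105, 65, 61, 17] for k=0..6.
Cycle lengths of π_11 on ℤ/109ℤ: [108, 1]; 2 cycles in total.
With 2 cycles on 109 points, sign = (−1)^{109−2} = -1.

-1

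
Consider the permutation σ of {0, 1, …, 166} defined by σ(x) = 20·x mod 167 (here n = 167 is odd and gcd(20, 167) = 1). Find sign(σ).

-1

Orbit of 4 under x↦20x: [4, 80, 97, 103, 56, 118, 22]… (length divides ord_167(20)).
The orbit structure of x ↦ 20x mod 167: 2 orbits of sizes [166, 1].
With 2 cycles on 167 points, sign = (−1)^{167−2} = -1.
Zolotarev: (20|167) = -1, matching the cycle-count sign.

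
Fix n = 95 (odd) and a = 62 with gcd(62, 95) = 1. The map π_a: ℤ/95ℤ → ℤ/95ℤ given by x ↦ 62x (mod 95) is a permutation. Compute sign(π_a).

-1

Trace 49: π^k(49) = [49, 93, 66, 7, 54, 23, 1] for k=0..6.
Cycle lengths of π_62 on ℤ/95ℤ: [36, 36, 9, 9, 4, 1]; 6 cycles in total.
With 6 cycles on 95 points, sign = (−1)^{95−6} = -1.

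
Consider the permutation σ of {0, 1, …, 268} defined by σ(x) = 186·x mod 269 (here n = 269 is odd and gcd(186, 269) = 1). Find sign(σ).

-1

Start at x=118: 118 → 159 → 253 → 252 → 66 → 171 → 64 → … (one orbit).
π_186 has 2 disjoint cycles with lengths [268, 1] on {0,…,268}.
sign(π) = (−1)^{n − #cycles} = (−1)^{269−2} = (−1)^267 = -1.
Zolotarev: (186|269) = -1, matching the cycle-count sign.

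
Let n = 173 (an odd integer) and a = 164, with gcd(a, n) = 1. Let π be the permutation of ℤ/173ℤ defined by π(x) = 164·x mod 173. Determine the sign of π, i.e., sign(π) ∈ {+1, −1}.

Orbit of 132 under x↦164x: [132, 23, 139, 133, 14, 47, 96]… (length divides ord_173(164)).
Decompose π into cycles: lengths [43, 43, 43, 43, 1] (5 cycles, including the fixed point 0).
173 − 5 = 168 transpositions; sign(π) = (−1)^168 = +1.
Via Zolotarev, sign(π_{164}) = (164|173) = +1.

+1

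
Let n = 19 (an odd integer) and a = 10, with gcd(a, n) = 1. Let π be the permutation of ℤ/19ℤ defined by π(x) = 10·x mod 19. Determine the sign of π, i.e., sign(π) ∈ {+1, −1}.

Orbit of 3 under x↦10x: [3, 11, 15, 17, 18, 9, 14]… (length divides ord_19(10)).
π_10 has 2 disjoint cycles with lengths [18, 1] on {0,…,18}.
With 2 cycles on 19 points, sign = (−1)^{19−2} = -1.
(10|19)_J = -1 (Zolotarev's lemma cross-check).

-1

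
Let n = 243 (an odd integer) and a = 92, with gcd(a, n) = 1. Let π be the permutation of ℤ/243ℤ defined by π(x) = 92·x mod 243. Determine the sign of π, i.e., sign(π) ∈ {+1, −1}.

Start at x=83: 83 → 103 → 242 → 151 → 41 → 127 → 20 → … (one orbit).
Decompose π into cycles: lengths [162, 54, 18, 6, 2, 1] (6 cycles, including the fixed point 0).
243 − 6 = 237 transpositions; sign(π) = (−1)^237 = -1.
(92|243)_J = -1 (Zolotarev's lemma cross-check).

-1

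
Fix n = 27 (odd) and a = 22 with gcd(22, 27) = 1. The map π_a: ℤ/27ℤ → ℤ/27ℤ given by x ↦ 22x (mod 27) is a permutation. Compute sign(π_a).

+1

Start at x=16: 16 → 1 → 22 → 25 → 10 → 4 → 7 → … (one orbit).
7 cycles of lengths [9, 9, 3, 3, 1, 1, 1].
n − c = 27 − 7 = 20; sign = (−1)^20 = +1.
Via Zolotarev, sign(π_{22}) = (22|27) = +1.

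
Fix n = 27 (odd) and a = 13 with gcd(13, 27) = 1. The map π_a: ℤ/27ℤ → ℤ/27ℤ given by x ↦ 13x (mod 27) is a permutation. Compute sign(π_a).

+1

Start at x=16: 16 → 19 → 4 → 25 → 1 → 13 → 7 → … (one orbit).
7 cycles of lengths [9, 9, 3, 3, 1, 1, 1].
sign(π) = (−1)^{n − #cycles} = (−1)^{27−7} = (−1)^20 = +1.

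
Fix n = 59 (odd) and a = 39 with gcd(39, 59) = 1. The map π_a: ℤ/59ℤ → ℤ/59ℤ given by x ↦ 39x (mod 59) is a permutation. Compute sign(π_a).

-1

Trace 22: π^k(22) = [22, 32, 9, 56, 1, 39, 46] for k=0..6.
π_39 has 2 disjoint cycles with lengths [58, 1] on {0,…,58}.
2 cycles on 59: each ℓ→(−1)^(ℓ−1), product (−1)^57 = -1.
Via Zolotarev, sign(π_{39}) = (39|59) = -1.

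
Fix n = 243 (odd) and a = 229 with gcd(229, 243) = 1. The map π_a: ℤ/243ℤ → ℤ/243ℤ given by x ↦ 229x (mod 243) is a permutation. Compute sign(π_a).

Orbit of 19 under x↦229x: [19, 220, 79, 109, 175, 223, 37]… (length divides ord_243(229)).
Decompose π into cycles: lengths [81, 81, 27, 27, 9, 9, 3, 3, 1, 1, 1] (11 cycles, including the fixed point 0).
With 11 cycles on 243 points, sign = (−1)^{243−11} = +1.

+1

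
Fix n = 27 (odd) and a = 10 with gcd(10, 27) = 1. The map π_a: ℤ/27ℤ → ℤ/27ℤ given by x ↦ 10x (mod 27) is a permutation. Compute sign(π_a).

Start at x=19: 19 → 1 → 10 → 19 (one orbit).
π_10 has 15 disjoint cycles with lengths [3, 3, 3, 3, 3, 3, 1, 1, 1, 1, 1, 1, 1, 1, 1] on {0,…,26}.
15 cycles on 27: each ℓ→(−1)^(ℓ−1), product (−1)^12 = +1.

+1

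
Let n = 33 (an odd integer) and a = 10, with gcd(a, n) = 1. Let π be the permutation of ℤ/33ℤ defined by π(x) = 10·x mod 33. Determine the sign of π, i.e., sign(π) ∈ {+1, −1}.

-1

Orbit of 10 under x↦10x: [10, 1]… (length divides ord_33(10)).
Decompose π into cycles: lengths [2, 2, 2, 2, 2, 2, 2, 2, 2, 2, 2, 2, 2, 2, 2, 1, 1, 1] (18 cycles, including the fixed point 0).
With 18 cycles on 33 points, sign = (−1)^{33−18} = -1.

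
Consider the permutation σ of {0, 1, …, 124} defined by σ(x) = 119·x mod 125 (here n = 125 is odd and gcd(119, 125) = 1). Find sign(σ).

+1

Trace 6: π^k(6) = [6, 89, 91, 79, 26, 94, 61] for k=0..6.
π_119 has 7 disjoint cycles with lengths [50, 50, 10, 10, 2, 2, 1] on {0,…,124}.
With 7 cycles on 125 points, sign = (−1)^{125−7} = +1.
Via Zolotarev, sign(π_{119}) = (119|125) = +1.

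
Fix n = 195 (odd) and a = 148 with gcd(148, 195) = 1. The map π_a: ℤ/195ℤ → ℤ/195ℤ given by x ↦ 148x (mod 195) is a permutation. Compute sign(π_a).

+1

Orbit of 64 under x↦148x: [64, 112, 1, 148]… (length divides ord_195(148)).
Cycle type of π: 4×48 + 1×3; total 51 cycles.
n − c = 195 − 51 = 144; sign = (−1)^144 = +1.
Check: (148/195) = +1 by Zolotarev.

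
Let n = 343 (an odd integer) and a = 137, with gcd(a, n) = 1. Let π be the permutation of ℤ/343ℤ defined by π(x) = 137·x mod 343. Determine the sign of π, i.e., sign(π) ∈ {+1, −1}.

Orbit of 246 under x↦137x: [246, 88, 51, 127, 249, 156, 106]… (length divides ord_343(137)).
Cycle lengths of π_137 on ℤ/343ℤ: [147, 147, 21, 21, 3, 3, 1]; 7 cycles in total.
Σ(ℓ_i−1) = 343−7 = 336; sign = (−1)^336 = +1.
(137|343)_J = +1 (Zolotarev's lemma cross-check).

+1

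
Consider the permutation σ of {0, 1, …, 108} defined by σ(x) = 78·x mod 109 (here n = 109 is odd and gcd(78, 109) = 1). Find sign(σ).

+1

Orbit of 5 under x↦78x: [5, 63, 9, 48, 38, 21, 3]… (length divides ord_109(78)).
5 cycles of lengths [27, 27, 27, 27, 1].
n − c = 109 − 5 = 104; sign = (−1)^104 = +1.
Check: (78/109) = +1 by Zolotarev.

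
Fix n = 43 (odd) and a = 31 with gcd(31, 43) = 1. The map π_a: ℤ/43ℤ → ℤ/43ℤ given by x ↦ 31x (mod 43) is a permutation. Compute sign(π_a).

Trace 35: π^k(35) = [35, 10, 9, 21, 6, 14, 4] for k=0..6.
3 cycles of lengths [21, 21, 1].
Σ(ℓ_i−1) = 43−3 = 40; sign = (−1)^40 = +1.

+1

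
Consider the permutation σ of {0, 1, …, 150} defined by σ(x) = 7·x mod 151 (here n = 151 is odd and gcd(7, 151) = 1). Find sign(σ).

Trace 27: π^k(27) = [27, 38, 115, 50, 48, 34, 87] for k=0..6.
2 cycles of lengths [150, 1].
2 cycles on 151: each ℓ→(−1)^(ℓ−1), product (−1)^149 = -1.
Zolotarev: (7|151) = -1, matching the cycle-count sign.

-1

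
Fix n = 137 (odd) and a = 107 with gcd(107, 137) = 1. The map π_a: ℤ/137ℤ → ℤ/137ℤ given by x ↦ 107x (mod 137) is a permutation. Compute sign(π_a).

+1

Orbit of 32 under x↦107x: [32, 136, 30, 59, 11, 81, 36]… (length divides ord_137(107)).
The orbit structure of x ↦ 107x mod 137: 3 orbits of sizes [68, 68, 1].
n − c = 137 − 3 = 134; sign = (−1)^134 = +1.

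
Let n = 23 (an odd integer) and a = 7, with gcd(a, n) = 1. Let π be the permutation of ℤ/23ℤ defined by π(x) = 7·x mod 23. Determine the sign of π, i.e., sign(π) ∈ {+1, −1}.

Orbit of 7 under x↦7x: [7, 3, 21, 9, 17, 4, 5]… (length divides ord_23(7)).
Decompose π into cycles: lengths [22, 1] (2 cycles, including the fixed point 0).
With 2 cycles on 23 points, sign = (−1)^{23−2} = -1.

-1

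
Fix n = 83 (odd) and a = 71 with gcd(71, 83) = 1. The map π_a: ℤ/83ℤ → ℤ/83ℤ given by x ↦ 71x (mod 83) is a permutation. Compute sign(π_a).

Start at x=72: 72 → 49 → 76 → 1 → 71 → 61 → 15 → … (one orbit).
2 cycles of lengths [82, 1].
2 cycles on 83: each ℓ→(−1)^(ℓ−1), product (−1)^81 = -1.

-1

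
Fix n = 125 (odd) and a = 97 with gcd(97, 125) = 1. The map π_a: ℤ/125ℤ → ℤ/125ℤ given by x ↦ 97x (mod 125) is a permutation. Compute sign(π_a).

-1

Trace 32: π^k(32) = [32, 104, 88, 36, 117, 99, 103] for k=0..6.
4 cycles of lengths [100, 20, 4, 1].
sign(π) = (−1)^{n − #cycles} = (−1)^{125−4} = (−1)^121 = -1.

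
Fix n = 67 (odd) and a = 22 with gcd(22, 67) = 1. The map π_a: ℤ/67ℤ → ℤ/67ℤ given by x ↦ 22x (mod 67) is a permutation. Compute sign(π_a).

+1

Orbit of 64 under x↦22x: [64, 1, 22, 15, 62, 24, 59]… (length divides ord_67(22)).
Cycle lengths of π_22 on ℤ/67ℤ: [11, 11, 11, 11, 11, 11, 1]; 7 cycles in total.
67 − 7 = 60 transpositions; sign(π) = (−1)^60 = +1.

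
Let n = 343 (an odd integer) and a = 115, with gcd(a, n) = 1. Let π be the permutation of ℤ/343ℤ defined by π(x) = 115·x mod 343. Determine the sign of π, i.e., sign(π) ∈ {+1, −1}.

-1

Trace 69: π^k(69) = [69, 46, 145, 211, 255, 170, 342] for k=0..6.
Cycle type of π: 294 + 42 + 6 + 1; total 4 cycles.
sign(π) = (−1)^{n − #cycles} = (−1)^{343−4} = (−1)^339 = -1.
(115|343)_J = -1 (Zolotarev's lemma cross-check).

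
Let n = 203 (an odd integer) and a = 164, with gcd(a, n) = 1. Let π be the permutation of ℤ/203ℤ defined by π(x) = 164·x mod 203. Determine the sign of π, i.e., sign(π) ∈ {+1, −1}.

+1

Start at x=192: 192 → 23 → 118 → 67 → 26 → 1 → 164 → … (one orbit).
Cycle lengths of π_164 on ℤ/203ℤ: [84, 84, 28, 6, 1]; 5 cycles in total.
203 − 5 = 198 transpositions; sign(π) = (−1)^198 = +1.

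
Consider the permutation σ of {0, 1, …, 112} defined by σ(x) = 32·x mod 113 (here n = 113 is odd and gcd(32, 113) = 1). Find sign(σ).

Orbit of 112 under x↦32x: [112, 81, 106, 2, 64, 14, 109]… (length divides ord_113(32)).
Cycle lengths of π_32 on ℤ/113ℤ: [28, 28, 28, 28, 1]; 5 cycles in total.
5 cycles on 113: each ℓ→(−1)^(ℓ−1), product (−1)^108 = +1.

+1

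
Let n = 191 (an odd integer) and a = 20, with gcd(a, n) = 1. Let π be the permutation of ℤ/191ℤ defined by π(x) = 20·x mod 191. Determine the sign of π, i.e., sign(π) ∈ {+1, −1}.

Start at x=163: 163 → 13 → 69 → 43 → 96 → 10 → 9 → … (one orbit).
π_20 has 3 disjoint cycles with lengths [95, 95, 1] on {0,…,190}.
With 3 cycles on 191 points, sign = (−1)^{191−3} = +1.
Via Zolotarev, sign(π_{20}) = (20|191) = +1.

+1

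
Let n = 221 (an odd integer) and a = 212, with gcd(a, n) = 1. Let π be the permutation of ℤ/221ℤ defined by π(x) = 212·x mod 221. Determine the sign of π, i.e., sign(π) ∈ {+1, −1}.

Orbit of 25 under x↦212x: [25, 217, 36, 118, 43, 55, 168]… (length divides ord_221(212)).
13 cycles of lengths [24, 24, 24, 24, 24, 24, 24, 24, 8, 8, 6, 6, 1].
13 cycles on 221: each ℓ→(−1)^(ℓ−1), product (−1)^208 = +1.
Via Zolotarev, sign(π_{212}) = (212|221) = +1.

+1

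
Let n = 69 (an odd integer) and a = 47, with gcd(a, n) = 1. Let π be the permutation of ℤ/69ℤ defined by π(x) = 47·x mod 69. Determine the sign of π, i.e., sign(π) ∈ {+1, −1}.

-1

Start at x=47: 47 → 1 → 47 (one orbit).
The orbit structure of x ↦ 47x mod 69: 46 orbits of sizes [2, 2, 2, 2, 2, 2, 2, 2, 2, 2, 2, 2, 2, 2, 2, 2, 2, 2, 2, 2, 2, 2, 2, 1, 1, 1, 1, 1, 1, 1, 1, 1, 1, 1, 1, 1, 1, 1, 1, 1, 1, 1, 1, 1, 1, 1].
69 − 46 = 23 transpositions; sign(π) = (−1)^23 = -1.
Check: (47/69) = -1 by Zolotarev.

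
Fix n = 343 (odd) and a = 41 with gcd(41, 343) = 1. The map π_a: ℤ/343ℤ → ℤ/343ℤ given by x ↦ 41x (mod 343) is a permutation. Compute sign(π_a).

-1

Trace 8: π^k(8) = [8, 328, 71, 167, 330, 153, 99] for k=0..6.
Decompose π into cycles: lengths [98, 98, 98, 14, 14, 14, 2, 2, 2, 1] (10 cycles, including the fixed point 0).
sign(π) = (−1)^{n − #cycles} = (−1)^{343−10} = (−1)^333 = -1.
Zolotarev: (41|343) = -1, matching the cycle-count sign.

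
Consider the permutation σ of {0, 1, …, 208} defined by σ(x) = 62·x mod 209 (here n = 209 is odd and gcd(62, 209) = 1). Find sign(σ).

Trace 140: π^k(140) = [140, 111, 194, 115, 24, 25, 87] for k=0..6.
Cycle lengths of π_62 on ℤ/209ℤ: [90, 90, 10, 9, 9, 1]; 6 cycles in total.
With 6 cycles on 209 points, sign = (−1)^{209−6} = -1.
Zolotarev: (62|209) = -1, matching the cycle-count sign.

-1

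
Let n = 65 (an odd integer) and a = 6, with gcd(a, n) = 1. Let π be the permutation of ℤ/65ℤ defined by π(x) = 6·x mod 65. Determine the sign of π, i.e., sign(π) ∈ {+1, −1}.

Start at x=31: 31 → 56 → 11 → 1 → 6 → 36 → 21 → … (one orbit).
Cycle type of π: 12×5 + 1×5; total 10 cycles.
With 10 cycles on 65 points, sign = (−1)^{65−10} = -1.

-1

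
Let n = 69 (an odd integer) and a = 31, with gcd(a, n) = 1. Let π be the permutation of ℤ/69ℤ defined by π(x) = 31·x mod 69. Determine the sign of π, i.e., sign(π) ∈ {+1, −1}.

+1

Orbit of 52 under x↦31x: [52, 25, 16, 13, 58, 4, 55]… (length divides ord_69(31)).
π_31 has 9 disjoint cycles with lengths [11, 11, 11, 11, 11, 11, 1, 1, 1] on {0,…,68}.
With 9 cycles on 69 points, sign = (−1)^{69−9} = +1.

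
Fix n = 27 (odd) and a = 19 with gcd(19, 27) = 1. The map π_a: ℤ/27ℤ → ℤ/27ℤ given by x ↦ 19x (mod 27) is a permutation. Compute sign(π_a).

Start at x=1: 1 → 19 → 10 → 1 (one orbit).
15 cycles of lengths [3, 3, 3, 3, 3, 3, 1, 1, 1, 1, 1, 1, 1, 1, 1].
With 15 cycles on 27 points, sign = (−1)^{27−15} = +1.
The Jacobi symbol (19|27) = +1 (Zolotarev) agrees.

+1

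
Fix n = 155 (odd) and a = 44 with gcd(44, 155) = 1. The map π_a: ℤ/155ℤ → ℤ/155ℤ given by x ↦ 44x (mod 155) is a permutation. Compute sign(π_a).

-1

Trace 131: π^k(131) = [131, 29, 36, 34, 101, 104, 81] for k=0..6.
Decompose π into cycles: lengths [30, 30, 30, 30, 30, 2, 2, 1] (8 cycles, including the fixed point 0).
n − c = 155 − 8 = 147; sign = (−1)^147 = -1.
Zolotarev: (44|155) = -1, matching the cycle-count sign.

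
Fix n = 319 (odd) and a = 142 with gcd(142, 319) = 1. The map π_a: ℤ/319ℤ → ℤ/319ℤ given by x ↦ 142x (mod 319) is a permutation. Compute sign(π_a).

+1

Start at x=122: 122 → 98 → 199 → 186 → 254 → 21 → 111 → … (one orbit).
17 cycles of lengths [28, 28, 28, 28, 28, 28, 28, 28, 28, 28, 28, 2, 2, 2, 2, 2, 1].
Σ(ℓ_i−1) = 319−17 = 302; sign = (−1)^302 = +1.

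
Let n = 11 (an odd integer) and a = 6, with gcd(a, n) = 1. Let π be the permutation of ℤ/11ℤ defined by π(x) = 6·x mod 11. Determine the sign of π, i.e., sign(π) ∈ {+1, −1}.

-1

Trace 8: π^k(8) = [8, 4, 2, 1, 6, 3, 7] for k=0..6.
π_6 has 2 disjoint cycles with lengths [10, 1] on {0,…,10}.
sign(π) = (−1)^{n − #cycles} = (−1)^{11−2} = (−1)^9 = -1.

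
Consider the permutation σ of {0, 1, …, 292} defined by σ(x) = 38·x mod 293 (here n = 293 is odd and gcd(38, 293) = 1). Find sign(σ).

+1

Trace 69: π^k(69) = [69, 278, 16, 22, 250, 124, 24] for k=0..6.
π_38 has 5 disjoint cycles with lengths [73, 73, 73, 73, 1] on {0,…,292}.
With 5 cycles on 293 points, sign = (−1)^{293−5} = +1.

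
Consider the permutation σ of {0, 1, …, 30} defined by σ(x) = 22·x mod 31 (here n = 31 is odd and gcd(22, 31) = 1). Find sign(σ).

Trace 4: π^k(4) = [4, 26, 14, 29, 18, 24, 1] for k=0..6.
Cycle type of π: 30 + 1; total 2 cycles.
n − c = 31 − 2 = 29; sign = (−1)^29 = -1.
Check: (22/31) = -1 by Zolotarev.

-1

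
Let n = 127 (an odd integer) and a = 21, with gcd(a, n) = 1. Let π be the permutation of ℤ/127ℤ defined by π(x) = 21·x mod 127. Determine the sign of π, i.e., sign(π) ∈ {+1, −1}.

Start at x=61: 61 → 11 → 104 → 25 → 17 → 103 → 4 → … (one orbit).
The orbit structure of x ↦ 21x mod 127: 3 orbits of sizes [63, 63, 1].
127 − 3 = 124 transpositions; sign(π) = (−1)^124 = +1.
(21|127)_J = +1 (Zolotarev's lemma cross-check).

+1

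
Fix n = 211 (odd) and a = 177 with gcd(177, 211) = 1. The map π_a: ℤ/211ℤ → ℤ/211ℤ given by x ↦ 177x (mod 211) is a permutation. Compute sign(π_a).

Trace 1: π^k(1) = [1, 177, 101, 153, 73, 50, 199] for k=0..6.
6 cycles of lengths [42, 42, 42, 42, 42, 1].
Σ(ℓ_i−1) = 211−6 = 205; sign = (−1)^205 = -1.
Check: (177/211) = -1 by Zolotarev.

-1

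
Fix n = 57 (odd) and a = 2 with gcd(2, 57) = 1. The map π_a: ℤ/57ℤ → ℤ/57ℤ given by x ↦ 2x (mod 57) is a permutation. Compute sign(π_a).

+1

Orbit of 41 under x↦2x: [41, 25, 50, 43, 29, 1, 2]… (length divides ord_57(2)).
Decompose π into cycles: lengths [18, 18, 18, 2, 1] (5 cycles, including the fixed point 0).
Σ(ℓ_i−1) = 57−5 = 52; sign = (−1)^52 = +1.
The Jacobi symbol (2|57) = +1 (Zolotarev) agrees.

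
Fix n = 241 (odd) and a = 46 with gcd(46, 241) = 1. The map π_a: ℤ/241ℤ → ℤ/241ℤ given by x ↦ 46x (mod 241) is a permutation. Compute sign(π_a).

Trace 38: π^k(38) = [38, 61, 155, 141, 220, 239, 149] for k=0..6.
2 cycles of lengths [240, 1].
Σ(ℓ_i−1) = 241−2 = 239; sign = (−1)^239 = -1.
Zolotarev: (46|241) = -1, matching the cycle-count sign.

-1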